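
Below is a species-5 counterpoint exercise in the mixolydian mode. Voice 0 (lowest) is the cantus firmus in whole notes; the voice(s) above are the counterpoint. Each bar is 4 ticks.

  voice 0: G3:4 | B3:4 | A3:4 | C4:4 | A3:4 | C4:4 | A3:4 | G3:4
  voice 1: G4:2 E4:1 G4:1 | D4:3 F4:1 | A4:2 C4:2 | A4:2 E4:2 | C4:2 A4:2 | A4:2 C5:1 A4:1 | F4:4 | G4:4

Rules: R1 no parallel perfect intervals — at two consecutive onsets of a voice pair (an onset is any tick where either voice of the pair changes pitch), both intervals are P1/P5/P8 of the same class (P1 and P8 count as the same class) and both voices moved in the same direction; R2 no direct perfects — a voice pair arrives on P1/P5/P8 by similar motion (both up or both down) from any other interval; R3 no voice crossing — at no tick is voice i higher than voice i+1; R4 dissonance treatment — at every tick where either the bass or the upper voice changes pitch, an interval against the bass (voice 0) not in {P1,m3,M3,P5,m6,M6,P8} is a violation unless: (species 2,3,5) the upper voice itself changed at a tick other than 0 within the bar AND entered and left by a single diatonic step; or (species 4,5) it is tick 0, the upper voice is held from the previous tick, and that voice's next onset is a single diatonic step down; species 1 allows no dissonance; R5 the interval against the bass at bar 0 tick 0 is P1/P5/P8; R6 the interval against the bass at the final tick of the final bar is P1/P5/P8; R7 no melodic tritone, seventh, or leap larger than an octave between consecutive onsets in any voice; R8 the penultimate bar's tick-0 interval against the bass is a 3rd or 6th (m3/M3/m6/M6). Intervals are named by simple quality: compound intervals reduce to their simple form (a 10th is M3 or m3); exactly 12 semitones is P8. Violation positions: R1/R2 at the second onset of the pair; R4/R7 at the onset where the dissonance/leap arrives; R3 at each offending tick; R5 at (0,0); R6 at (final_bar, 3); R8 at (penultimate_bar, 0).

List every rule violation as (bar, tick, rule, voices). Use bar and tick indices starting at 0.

bar 0: v0=G3 v1=G4 downbeat P8
bar 1: v0=B3 v1=D4 downbeat m3
bar 2: v0=A3 v1=A4 downbeat P8
bar 3: v0=C4 v1=A4 downbeat M6
bar 4: v0=A3 v1=C4 downbeat m3
bar 5: v0=C4 v1=A4 downbeat M6
bar 6: v0=A3 v1=F4 downbeat m6
bar 7: v0=G3 v1=G4 downbeat P8
  -> R4 @ bar 1 tick 3 v(0, 1): B3/F4 TT untreated

(1, 3, R4, (0, 1))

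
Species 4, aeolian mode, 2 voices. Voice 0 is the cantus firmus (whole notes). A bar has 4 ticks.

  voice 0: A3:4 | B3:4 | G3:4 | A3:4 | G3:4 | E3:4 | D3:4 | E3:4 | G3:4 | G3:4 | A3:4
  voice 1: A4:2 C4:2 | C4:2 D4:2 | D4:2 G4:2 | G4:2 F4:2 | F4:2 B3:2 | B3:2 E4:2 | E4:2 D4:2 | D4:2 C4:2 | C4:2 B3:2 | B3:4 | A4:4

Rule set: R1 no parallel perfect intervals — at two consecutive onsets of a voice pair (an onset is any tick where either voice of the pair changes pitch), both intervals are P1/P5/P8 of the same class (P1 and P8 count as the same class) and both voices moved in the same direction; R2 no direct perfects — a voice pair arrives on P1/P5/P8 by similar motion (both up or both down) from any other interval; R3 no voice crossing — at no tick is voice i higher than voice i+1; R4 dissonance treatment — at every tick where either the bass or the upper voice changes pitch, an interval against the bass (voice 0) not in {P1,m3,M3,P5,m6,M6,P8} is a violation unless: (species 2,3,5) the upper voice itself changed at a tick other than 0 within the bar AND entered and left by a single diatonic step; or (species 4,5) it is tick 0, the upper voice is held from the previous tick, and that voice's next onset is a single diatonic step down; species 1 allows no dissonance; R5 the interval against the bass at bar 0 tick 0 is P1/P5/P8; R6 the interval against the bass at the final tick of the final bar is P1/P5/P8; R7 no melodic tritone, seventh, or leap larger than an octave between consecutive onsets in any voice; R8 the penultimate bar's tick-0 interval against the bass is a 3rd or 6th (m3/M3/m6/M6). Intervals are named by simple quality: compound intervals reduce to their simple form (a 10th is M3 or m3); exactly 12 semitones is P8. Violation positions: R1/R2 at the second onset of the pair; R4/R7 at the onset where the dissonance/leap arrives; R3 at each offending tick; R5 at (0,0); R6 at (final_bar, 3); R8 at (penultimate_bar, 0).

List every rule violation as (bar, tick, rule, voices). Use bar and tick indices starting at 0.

(1, 0, R4, (0, 1))
(4, 0, R4, (0, 1))
(4, 2, R7, (1,))
(10, 0, R2, (0, 1))
(10, 0, R7, (1,))

bar 0: v0=A3 v1=A4 downbeat P8
bar 1: v0=B3 v1=C4 downbeat m2
bar 2: v0=G3 v1=D4 downbeat P5
bar 3: v0=A3 v1=G4 downbeat m7
bar 4: v0=G3 v1=F4 downbeat m7
bar 5: v0=E3 v1=B3 downbeat P5
bar 6: v0=D3 v1=E4 downbeat M2
bar 7: v0=E3 v1=D4 downbeat m7
bar 8: v0=G3 v1=C4 downbeat P4
bar 9: v0=G3 v1=B3 downbeat M3
bar 10: v0=A3 v1=A4 downbeat P8
  -> R4 @ bar 1 tick 0 v(0, 1): B3/C4 m2 untreated
  -> R4 @ bar 4 tick 0 v(0, 1): G3/F4 m7 untreated
  -> R7 @ bar 4 tick 2 v(1,): F4->B3 leap 6st
  -> R2 @ bar 10 tick 0 v(0, 1): G3/B3 M3 -> A3/A4 P8 similar
  -> R7 @ bar 10 tick 0 v(1,): B3->A4 leap 10st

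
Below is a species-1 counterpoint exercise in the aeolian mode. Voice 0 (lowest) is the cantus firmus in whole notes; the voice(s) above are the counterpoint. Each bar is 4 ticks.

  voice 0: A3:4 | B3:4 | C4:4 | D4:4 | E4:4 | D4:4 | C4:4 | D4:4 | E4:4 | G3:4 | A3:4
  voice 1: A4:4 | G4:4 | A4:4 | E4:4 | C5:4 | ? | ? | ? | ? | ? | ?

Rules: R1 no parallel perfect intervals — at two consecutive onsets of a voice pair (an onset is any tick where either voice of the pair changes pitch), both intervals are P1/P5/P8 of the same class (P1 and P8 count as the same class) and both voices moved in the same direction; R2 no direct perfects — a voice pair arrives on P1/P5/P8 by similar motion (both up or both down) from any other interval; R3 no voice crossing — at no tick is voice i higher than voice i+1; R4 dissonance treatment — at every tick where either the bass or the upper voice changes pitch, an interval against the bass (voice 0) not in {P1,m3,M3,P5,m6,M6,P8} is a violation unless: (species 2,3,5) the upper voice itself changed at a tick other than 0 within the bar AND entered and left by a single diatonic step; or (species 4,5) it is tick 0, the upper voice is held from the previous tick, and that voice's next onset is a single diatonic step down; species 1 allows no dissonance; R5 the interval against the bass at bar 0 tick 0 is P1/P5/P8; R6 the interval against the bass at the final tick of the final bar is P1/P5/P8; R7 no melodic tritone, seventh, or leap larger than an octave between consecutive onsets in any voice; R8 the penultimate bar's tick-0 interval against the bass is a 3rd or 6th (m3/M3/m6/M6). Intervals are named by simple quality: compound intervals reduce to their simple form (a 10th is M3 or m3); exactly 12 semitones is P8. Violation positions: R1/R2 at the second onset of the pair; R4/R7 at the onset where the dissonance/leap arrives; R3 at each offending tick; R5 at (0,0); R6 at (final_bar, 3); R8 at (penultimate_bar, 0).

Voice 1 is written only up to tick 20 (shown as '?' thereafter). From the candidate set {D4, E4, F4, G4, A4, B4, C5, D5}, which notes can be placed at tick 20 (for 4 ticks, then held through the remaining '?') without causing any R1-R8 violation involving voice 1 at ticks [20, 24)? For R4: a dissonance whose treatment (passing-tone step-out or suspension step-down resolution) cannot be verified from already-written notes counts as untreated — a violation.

D4: violates R2,R7
E4: violates R4
F4: legal
G4: violates R4
A4: violates R2
B4: legal
C5: violates R4
D5: legal

{B4, D5, F4}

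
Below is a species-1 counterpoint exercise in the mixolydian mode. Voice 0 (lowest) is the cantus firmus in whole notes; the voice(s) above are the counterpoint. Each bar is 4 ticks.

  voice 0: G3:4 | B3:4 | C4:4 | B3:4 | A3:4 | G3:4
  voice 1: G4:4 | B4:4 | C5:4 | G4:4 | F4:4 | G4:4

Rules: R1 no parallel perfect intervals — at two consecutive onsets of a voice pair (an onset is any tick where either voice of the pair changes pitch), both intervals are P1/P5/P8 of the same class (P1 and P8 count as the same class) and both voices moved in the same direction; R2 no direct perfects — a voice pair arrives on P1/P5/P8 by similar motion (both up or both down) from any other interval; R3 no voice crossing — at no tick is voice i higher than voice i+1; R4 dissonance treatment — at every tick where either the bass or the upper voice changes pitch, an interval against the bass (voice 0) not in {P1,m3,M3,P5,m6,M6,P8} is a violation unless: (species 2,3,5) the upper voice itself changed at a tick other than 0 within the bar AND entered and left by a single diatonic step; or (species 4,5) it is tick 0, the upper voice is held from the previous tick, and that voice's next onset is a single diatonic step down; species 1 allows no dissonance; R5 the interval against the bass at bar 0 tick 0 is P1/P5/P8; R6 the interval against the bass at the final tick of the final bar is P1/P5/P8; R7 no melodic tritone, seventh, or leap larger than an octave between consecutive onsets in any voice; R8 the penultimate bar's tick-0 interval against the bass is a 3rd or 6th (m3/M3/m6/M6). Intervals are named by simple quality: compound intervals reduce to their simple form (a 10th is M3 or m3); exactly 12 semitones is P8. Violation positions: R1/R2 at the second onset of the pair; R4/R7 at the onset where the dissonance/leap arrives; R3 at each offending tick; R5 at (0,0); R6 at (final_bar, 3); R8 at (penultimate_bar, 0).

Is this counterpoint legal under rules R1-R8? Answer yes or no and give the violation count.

No (2 violations)

bar 0: v0=G3 v1=G4 (P8)
bar 1: v0=B3 v1=B4 (P8)
bar 2: v0=C4 v1=C5 (P8)
bar 3: v0=B3 v1=G4 (m6)
bar 4: v0=A3 v1=F4 (m6)
bar 5: v0=G3 v1=G4 (P8)
  R1 @ bar1.0: G3/G4 P8 -> B3/B4 P8 similar
  R1 @ bar2.0: B3/B4 P8 -> C4/C5 P8 similar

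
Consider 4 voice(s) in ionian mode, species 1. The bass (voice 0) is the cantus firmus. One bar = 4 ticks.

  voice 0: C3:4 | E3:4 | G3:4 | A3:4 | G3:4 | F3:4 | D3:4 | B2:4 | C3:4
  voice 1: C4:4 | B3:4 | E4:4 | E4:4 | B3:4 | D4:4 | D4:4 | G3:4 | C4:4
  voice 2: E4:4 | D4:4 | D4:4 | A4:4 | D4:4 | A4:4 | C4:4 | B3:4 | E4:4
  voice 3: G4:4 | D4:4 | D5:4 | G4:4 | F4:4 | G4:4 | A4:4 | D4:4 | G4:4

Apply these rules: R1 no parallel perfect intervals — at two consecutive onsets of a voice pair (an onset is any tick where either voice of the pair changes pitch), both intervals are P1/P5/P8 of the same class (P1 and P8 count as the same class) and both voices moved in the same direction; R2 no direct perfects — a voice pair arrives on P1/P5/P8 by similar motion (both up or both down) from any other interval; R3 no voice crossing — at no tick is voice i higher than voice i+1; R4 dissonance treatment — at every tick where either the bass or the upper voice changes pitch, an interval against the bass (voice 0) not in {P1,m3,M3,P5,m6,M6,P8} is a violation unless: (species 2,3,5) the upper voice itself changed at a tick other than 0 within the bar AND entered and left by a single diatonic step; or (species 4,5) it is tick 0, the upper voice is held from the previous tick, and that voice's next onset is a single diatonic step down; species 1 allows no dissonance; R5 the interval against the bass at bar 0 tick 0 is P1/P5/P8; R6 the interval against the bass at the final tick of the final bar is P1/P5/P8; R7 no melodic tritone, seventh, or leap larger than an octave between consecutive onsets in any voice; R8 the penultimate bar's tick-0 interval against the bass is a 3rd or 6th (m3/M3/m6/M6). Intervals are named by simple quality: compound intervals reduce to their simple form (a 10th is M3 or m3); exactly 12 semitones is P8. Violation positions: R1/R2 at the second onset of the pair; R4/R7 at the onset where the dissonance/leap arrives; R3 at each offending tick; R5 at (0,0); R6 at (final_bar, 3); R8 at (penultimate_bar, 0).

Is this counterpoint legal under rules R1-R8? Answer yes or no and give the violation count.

bar 0: v0=C3 v1=C4 v2=E4 v3=G4 (P5)
bar 1: v0=E3 v1=B3 v2=D4 v3=D4 (m7)
bar 2: v0=G3 v1=E4 v2=D4 v3=D5 (P5)
bar 3: v0=A3 v1=E4 v2=A4 v3=G4 (m7)
bar 4: v0=G3 v1=B3 v2=D4 v3=F4 (m7)
bar 5: v0=F3 v1=D4 v2=A4 v3=G4 (M2)
bar 6: v0=D3 v1=D4 v2=C4 v3=A4 (P5)
bar 7: v0=B2 v1=G3 v2=B3 v3=D4 (m3)
bar 8: v0=C3 v1=C4 v2=E4 v3=G4 (P5)
  R5 @ bar0.0: opens on M3
  R2 @ bar1.0: E4/G4 m3 -> D4/D4 P1 similar
  R4 @ bar1.0: E3/D4 m7 untreated
  R4 @ bar1.0: E3/D4 m7 untreated
  R2 @ bar2.0: E3/D4 m7 -> G3/D5 P5 similar
  R3 @ bar2.0: E4 above D4
  R3 @ bar2.1: E4 above D4
  R3 @ bar2.2: E4 above D4
  R3 @ bar2.3: E4 above D4
  R2 @ bar3.0: G3/D4 P5 -> A3/A4 P8 similar
  R3 @ bar3.0: A4 above G4
  R4 @ bar3.0: A3/G4 m7 untreated
  R3 @ bar3.1: A4 above G4
  R3 @ bar3.2: A4 above G4
  R3 @ bar3.3: A4 above G4
  R2 @ bar4.0: A3/A4 P8 -> G3/D4 P5 similar
  R4 @ bar4.0: G3/F4 m7 untreated
  R2 @ bar5.0: B3/D4 m3 -> D4/A4 P5 similar
  R3 @ bar5.0: A4 above G4
  R4 @ bar5.0: F3/G4 M2 untreated
  R3 @ bar5.1: A4 above G4
  R3 @ bar5.2: A4 above G4
  R3 @ bar5.3: A4 above G4
  R3 @ bar6.0: D4 above C4
  R4 @ bar6.0: D3/C4 m7 untreated
  R3 @ bar6.1: D4 above C4
  R3 @ bar6.2: D4 above C4
  R3 @ bar6.3: D4 above C4
  R1 @ bar7.0: D4/A4 P5 -> G3/D4 P5 similar
  R2 @ bar7.0: D3/C4 m7 -> B2/B3 P8 similar
  R8 @ bar7.0: penult P8 not 3rd/6th
  R1 @ bar8.0: G3/D4 P5 -> C4/G4 P5 similar
  R2 @ bar8.0: B2/G3 m6 -> C3/C4 P8 similar
  R2 @ bar8.0: B2/D4 m3 -> C3/G4 P5 similar
  R6 @ bar8.3: closes on M3

No (35 violations)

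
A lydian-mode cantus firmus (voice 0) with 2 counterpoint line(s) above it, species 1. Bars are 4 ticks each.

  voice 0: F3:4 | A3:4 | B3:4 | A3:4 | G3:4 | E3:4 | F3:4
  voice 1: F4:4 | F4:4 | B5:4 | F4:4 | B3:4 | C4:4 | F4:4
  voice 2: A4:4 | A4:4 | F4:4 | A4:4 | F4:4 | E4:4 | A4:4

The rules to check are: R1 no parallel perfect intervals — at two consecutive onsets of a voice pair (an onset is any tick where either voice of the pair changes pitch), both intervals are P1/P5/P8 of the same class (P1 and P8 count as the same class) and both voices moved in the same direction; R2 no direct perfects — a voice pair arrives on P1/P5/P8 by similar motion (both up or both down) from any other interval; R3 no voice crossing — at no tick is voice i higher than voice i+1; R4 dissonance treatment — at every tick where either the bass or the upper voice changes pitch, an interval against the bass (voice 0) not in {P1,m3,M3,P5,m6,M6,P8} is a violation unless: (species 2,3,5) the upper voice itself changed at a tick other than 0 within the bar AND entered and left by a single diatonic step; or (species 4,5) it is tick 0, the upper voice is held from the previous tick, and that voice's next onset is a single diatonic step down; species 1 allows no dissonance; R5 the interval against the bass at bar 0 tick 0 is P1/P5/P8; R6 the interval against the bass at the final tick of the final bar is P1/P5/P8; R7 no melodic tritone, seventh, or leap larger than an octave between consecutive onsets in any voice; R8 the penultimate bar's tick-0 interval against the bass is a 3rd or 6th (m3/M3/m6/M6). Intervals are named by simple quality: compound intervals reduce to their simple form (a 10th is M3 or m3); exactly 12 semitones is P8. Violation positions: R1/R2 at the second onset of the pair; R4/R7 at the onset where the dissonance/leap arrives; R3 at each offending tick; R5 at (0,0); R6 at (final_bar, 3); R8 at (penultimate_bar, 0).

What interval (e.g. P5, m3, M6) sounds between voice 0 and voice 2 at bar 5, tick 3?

P8

voice 0=E3 voice 2=E4 -> P8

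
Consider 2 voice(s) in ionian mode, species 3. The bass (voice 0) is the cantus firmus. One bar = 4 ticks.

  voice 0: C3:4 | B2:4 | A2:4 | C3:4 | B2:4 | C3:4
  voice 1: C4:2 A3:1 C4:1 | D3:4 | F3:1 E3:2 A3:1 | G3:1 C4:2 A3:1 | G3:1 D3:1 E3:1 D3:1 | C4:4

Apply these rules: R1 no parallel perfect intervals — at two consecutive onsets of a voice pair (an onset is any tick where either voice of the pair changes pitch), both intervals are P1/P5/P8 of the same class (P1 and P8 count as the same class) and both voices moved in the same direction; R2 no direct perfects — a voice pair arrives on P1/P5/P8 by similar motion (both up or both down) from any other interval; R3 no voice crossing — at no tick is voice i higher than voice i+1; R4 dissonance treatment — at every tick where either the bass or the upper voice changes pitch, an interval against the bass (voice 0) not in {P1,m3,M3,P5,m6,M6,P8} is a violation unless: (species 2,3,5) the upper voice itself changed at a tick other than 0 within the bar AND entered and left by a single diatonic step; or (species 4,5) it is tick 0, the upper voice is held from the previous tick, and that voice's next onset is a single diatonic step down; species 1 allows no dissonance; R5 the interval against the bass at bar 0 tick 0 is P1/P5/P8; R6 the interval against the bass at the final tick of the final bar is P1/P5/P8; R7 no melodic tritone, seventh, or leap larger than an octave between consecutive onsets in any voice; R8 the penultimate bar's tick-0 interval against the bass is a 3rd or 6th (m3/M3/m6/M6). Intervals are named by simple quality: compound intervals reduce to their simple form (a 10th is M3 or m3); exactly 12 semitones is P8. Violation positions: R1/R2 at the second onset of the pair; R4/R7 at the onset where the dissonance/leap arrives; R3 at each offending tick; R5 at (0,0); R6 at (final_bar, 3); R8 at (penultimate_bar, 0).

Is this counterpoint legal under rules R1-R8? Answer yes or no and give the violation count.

bar 0: v0=C3 v1=C4 (P8)
bar 1: v0=B2 v1=D3 (m3)
bar 2: v0=A2 v1=F3 (m6)
bar 3: v0=C3 v1=G3 (P5)
bar 4: v0=B2 v1=G3 (m6)
bar 5: v0=C3 v1=C4 (P8)
  R7 @ bar1.0: C4->D3 leap 10st
  R2 @ bar5.0: B2/D3 m3 -> C3/C4 P8 similar
  R7 @ bar5.0: D3->C4 leap 10st

No (3 violations)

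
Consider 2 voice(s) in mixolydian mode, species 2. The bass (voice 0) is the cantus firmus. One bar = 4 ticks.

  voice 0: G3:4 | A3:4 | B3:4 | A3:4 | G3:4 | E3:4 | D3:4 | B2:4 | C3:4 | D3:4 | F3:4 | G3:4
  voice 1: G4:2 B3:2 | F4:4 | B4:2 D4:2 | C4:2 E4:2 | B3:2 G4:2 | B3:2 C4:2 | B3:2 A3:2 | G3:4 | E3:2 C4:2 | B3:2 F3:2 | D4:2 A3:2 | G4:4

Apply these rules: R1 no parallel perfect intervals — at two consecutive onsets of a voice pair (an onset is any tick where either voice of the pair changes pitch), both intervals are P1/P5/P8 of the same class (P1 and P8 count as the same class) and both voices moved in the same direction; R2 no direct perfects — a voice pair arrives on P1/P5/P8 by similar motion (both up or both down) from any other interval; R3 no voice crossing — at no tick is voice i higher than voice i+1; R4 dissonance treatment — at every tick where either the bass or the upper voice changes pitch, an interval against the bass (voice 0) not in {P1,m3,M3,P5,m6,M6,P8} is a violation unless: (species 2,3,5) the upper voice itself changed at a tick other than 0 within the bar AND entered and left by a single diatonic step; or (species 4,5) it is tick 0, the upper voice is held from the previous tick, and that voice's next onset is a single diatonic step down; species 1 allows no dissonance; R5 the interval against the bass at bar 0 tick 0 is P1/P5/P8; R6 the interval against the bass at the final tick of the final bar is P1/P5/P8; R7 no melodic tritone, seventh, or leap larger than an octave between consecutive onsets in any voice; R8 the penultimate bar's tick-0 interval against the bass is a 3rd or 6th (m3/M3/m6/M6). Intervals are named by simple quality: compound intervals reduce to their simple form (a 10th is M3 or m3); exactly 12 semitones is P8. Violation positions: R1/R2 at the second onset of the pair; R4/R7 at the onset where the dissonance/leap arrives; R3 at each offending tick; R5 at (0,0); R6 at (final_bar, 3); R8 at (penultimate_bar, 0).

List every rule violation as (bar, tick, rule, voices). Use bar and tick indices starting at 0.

(1, 0, R7, (1,))
(2, 0, R2, (0, 1))
(2, 0, R7, (1,))
(5, 0, R2, (0, 1))
(9, 2, R7, (1,))
(11, 0, R2, (0, 1))
(11, 0, R7, (1,))

bar 0: v0=G3 v1=G4 downbeat P8
bar 1: v0=A3 v1=F4 downbeat m6
bar 2: v0=B3 v1=B4 downbeat P8
bar 3: v0=A3 v1=C4 downbeat m3
bar 4: v0=G3 v1=B3 downbeat M3
bar 5: v0=E3 v1=B3 downbeat P5
bar 6: v0=D3 v1=B3 downbeat M6
bar 7: v0=B2 v1=G3 downbeat m6
bar 8: v0=C3 v1=E3 downbeat M3
bar 9: v0=D3 v1=B3 downbeat M6
bar 10: v0=F3 v1=D4 downbeat M6
bar 11: v0=G3 v1=G4 downbeat P8
  -> R7 @ bar 1 tick 0 v(1,): B3->F4 leap 6st
  -> R2 @ bar 2 tick 0 v(0, 1): A3/F4 m6 -> B3/B4 P8 similar
  -> R7 @ bar 2 tick 0 v(1,): F4->B4 leap 6st
  -> R2 @ bar 5 tick 0 v(0, 1): G3/G4 P8 -> E3/B3 P5 similar
  -> R7 @ bar 9 tick 2 v(1,): B3->F3 leap 6st
  -> R2 @ bar 11 tick 0 v(0, 1): F3/A3 M3 -> G3/G4 P8 similar
  -> R7 @ bar 11 tick 0 v(1,): A3->G4 leap 10st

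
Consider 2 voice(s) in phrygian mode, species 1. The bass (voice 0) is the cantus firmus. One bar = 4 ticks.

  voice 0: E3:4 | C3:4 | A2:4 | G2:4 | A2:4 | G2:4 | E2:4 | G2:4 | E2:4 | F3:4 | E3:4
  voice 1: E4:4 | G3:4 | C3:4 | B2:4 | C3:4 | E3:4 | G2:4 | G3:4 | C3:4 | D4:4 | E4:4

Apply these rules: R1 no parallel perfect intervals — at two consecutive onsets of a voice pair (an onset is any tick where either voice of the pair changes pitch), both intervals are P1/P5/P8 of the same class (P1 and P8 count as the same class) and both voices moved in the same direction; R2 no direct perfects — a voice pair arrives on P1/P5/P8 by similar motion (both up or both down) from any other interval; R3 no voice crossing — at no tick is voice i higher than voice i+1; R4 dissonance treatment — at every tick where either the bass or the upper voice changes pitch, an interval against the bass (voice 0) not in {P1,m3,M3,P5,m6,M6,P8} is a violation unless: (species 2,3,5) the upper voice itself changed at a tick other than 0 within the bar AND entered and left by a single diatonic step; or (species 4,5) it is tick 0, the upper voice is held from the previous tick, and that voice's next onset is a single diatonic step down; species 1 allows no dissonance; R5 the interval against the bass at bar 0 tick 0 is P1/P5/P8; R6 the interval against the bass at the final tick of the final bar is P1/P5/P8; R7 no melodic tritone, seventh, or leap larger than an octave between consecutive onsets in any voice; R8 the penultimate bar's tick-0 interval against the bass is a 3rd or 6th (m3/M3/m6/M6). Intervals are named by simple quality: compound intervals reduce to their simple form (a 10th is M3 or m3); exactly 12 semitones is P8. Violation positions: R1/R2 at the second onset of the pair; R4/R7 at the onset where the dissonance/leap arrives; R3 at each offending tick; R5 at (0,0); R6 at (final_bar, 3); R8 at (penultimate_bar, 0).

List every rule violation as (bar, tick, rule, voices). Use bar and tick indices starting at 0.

(1, 0, R2, (0, 1))
(7, 0, R2, (0, 1))
(9, 0, R7, (0,))
(9, 0, R7, (1,))

bar 0: v0=E3 v1=E4 downbeat P8
bar 1: v0=C3 v1=G3 downbeat P5
bar 2: v0=A2 v1=C3 downbeat m3
bar 3: v0=G2 v1=B2 downbeat M3
bar 4: v0=A2 v1=C3 downbeat m3
bar 5: v0=G2 v1=E3 downbeat M6
bar 6: v0=E2 v1=G2 downbeat m3
bar 7: v0=G2 v1=G3 downbeat P8
bar 8: v0=E2 v1=C3 downbeat m6
bar 9: v0=F3 v1=D4 downbeat M6
bar 10: v0=E3 v1=E4 downbeat P8
  -> R2 @ bar 1 tick 0 v(0, 1): E3/E4 P8 -> C3/G3 P5 similar
  -> R2 @ bar 7 tick 0 v(0, 1): E2/G2 m3 -> G2/G3 P8 similar
  -> R7 @ bar 9 tick 0 v(0,): E2->F3 leap 13st
  -> R7 @ bar 9 tick 0 v(1,): C3->D4 leap 14st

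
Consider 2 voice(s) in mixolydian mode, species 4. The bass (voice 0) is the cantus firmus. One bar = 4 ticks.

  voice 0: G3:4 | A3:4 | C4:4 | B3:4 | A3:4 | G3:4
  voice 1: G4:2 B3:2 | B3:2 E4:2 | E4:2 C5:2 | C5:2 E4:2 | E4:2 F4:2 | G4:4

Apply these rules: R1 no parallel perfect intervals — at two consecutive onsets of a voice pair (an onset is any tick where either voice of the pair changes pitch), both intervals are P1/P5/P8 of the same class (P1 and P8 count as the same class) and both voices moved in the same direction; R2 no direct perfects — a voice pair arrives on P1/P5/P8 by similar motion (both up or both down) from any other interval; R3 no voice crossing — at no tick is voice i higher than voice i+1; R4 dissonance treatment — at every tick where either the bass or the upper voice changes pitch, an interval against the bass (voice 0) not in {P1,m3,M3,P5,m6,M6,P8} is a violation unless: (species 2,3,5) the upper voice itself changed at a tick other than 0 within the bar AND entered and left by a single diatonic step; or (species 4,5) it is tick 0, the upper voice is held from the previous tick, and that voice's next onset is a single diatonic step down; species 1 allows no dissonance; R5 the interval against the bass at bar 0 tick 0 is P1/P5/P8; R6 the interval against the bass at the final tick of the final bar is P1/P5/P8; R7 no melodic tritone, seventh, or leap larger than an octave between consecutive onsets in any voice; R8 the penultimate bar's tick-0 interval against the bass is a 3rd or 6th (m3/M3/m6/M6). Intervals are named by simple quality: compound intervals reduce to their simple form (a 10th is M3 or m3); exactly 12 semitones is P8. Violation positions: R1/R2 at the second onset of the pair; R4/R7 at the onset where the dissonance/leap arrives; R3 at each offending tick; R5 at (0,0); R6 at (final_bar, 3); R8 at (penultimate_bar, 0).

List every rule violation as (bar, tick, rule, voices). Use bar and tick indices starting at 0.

(1, 0, R4, (0, 1))
(3, 0, R4, (0, 1))
(3, 2, R4, (0, 1))
(4, 0, R8, (0, 1))

bar 0: v0=G3 v1=G4 downbeat P8
bar 1: v0=A3 v1=B3 downbeat M2
bar 2: v0=C4 v1=E4 downbeat M3
bar 3: v0=B3 v1=C5 downbeat m2
bar 4: v0=A3 v1=E4 downbeat P5
bar 5: v0=G3 v1=G4 downbeat P8
  -> R4 @ bar 1 tick 0 v(0, 1): A3/B3 M2 untreated
  -> R4 @ bar 3 tick 0 v(0, 1): B3/C5 m2 untreated
  -> R4 @ bar 3 tick 2 v(0, 1): B3/E4 P4 untreated
  -> R8 @ bar 4 tick 0 v(0, 1): penult P5 not 3rd/6th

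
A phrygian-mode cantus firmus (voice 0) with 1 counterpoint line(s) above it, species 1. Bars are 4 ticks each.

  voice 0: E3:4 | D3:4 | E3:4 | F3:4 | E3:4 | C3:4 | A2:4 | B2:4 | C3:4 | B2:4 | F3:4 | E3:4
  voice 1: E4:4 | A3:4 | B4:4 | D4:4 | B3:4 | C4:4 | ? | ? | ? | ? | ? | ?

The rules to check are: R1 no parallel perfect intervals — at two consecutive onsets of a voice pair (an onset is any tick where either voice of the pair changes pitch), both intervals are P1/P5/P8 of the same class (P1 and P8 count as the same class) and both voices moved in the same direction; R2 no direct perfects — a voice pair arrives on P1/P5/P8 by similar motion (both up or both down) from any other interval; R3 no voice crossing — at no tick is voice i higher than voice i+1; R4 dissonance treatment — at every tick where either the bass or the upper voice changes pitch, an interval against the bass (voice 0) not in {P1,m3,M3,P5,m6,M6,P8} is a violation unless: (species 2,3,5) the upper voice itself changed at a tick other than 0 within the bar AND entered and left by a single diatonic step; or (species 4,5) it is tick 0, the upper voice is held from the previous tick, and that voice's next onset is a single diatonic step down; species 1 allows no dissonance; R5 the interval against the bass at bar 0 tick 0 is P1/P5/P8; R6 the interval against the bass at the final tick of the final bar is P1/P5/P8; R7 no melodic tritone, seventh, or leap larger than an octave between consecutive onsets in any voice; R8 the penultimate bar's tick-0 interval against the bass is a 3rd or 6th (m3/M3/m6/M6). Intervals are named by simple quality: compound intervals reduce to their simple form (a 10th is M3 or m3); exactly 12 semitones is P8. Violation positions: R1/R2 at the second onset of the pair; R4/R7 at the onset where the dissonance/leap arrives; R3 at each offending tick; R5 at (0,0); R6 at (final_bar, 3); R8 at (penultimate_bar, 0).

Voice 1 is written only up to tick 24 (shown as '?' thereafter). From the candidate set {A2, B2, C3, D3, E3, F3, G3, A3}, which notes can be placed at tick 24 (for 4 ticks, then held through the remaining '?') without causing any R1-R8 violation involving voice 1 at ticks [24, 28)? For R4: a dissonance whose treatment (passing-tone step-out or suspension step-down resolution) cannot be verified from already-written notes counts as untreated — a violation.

A2: violates R1,R7
B2: violates R4,R7
C3: legal
D3: violates R4,R7
E3: violates R2
F3: legal
G3: violates R4
A3: violates R1

{C3, F3}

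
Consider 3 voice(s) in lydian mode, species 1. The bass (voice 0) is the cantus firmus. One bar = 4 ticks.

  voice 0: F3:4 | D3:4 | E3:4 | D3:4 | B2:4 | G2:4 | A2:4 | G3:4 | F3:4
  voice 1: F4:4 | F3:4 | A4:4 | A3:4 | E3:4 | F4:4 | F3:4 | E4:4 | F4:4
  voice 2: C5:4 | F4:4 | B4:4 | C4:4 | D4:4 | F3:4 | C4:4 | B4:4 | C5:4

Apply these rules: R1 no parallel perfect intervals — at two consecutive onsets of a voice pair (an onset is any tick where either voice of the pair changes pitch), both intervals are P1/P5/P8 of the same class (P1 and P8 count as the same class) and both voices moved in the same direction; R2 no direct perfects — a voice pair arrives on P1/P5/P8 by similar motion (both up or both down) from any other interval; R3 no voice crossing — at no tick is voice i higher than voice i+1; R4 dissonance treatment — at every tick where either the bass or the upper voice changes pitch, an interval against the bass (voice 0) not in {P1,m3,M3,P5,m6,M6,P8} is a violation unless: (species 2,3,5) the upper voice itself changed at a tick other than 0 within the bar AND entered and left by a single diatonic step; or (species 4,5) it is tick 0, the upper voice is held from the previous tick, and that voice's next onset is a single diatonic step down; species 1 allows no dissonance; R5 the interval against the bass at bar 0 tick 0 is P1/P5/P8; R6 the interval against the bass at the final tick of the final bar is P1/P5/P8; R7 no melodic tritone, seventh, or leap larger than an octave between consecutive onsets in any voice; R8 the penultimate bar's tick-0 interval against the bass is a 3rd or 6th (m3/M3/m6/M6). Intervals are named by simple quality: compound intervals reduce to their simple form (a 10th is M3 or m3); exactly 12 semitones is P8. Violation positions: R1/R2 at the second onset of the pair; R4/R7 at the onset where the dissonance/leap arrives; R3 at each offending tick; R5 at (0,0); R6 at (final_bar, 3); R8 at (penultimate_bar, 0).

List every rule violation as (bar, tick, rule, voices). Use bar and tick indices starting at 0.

(1, 0, R2, (1, 2))
(2, 0, R2, (0, 2))
(2, 0, R4, (0, 1))
(2, 0, R7, (1,))
(2, 0, R7, (2,))
(3, 0, R2, (0, 1))
(3, 0, R4, (0, 2))
(3, 0, R7, (2,))
(4, 0, R4, (0, 1))
(5, 0, R3, (1, 2))
(5, 0, R4, (0, 1))
(5, 0, R4, (0, 2))
(5, 0, R7, (1,))
(5, 1, R3, (1, 2))
(5, 2, R3, (1, 2))
(5, 3, R3, (1, 2))
(7, 0, R1, (1, 2))
(7, 0, R7, (0,))
(7, 0, R7, (1,))
(7, 0, R7, (2,))
(8, 0, R1, (1, 2))

bar 0: v0=F3 v1=F4 v2=C5 downbeat P5
bar 1: v0=D3 v1=F3 v2=F4 downbeat m3
bar 2: v0=E3 v1=A4 v2=B4 downbeat P5
bar 3: v0=D3 v1=A3 v2=C4 downbeat m7
bar 4: v0=B2 v1=E3 v2=D4 downbeat m3
bar 5: v0=G2 v1=F4 v2=F3 downbeat m7
bar 6: v0=A2 v1=F3 v2=C4 downbeat m3
bar 7: v0=G3 v1=E4 v2=B4 downbeat M3
bar 8: v0=F3 v1=F4 v2=C5 downbeat P5
  -> R2 @ bar 1 tick 0 v(1, 2): F4/C5 P5 -> F3/F4 P8 similar
  -> R2 @ bar 2 tick 0 v(0, 2): D3/F4 m3 -> E3/B4 P5 similar
  -> R4 @ bar 2 tick 0 v(0, 1): E3/A4 P4 untreated
  -> R7 @ bar 2 tick 0 v(1,): F3->A4 leap 16st
  -> R7 @ bar 2 tick 0 v(2,): F4->B4 leap 6st
  -> R2 @ bar 3 tick 0 v(0, 1): E3/A4 P4 -> D3/A3 P5 similar
  -> R4 @ bar 3 tick 0 v(0, 2): D3/C4 m7 untreated
  -> R7 @ bar 3 tick 0 v(2,): B4->C4 leap 11st
  -> R4 @ bar 4 tick 0 v(0, 1): B2/E3 P4 untreated
  -> R3 @ bar 5 tick 0 v(1, 2): F4 above F3
  -> R4 @ bar 5 tick 0 v(0, 1): G2/F4 m7 untreated
  -> R4 @ bar 5 tick 0 v(0, 2): G2/F3 m7 untreated
  -> R7 @ bar 5 tick 0 v(1,): E3->F4 leap 13st
  -> R3 @ bar 5 tick 1 v(1, 2): F4 above F3
  -> R3 @ bar 5 tick 2 v(1, 2): F4 above F3
  -> R3 @ bar 5 tick 3 v(1, 2): F4 above F3
  -> R1 @ bar 7 tick 0 v(1, 2): F3/C4 P5 -> E4/B4 P5 similar
  -> R7 @ bar 7 tick 0 v(0,): A2->G3 leap 10st
  -> R7 @ bar 7 tick 0 v(1,): F3->E4 leap 11st
  -> R7 @ bar 7 tick 0 v(2,): C4->B4 leap 11st
  -> R1 @ bar 8 tick 0 v(1, 2): E4/B4 P5 -> F4/C5 P5 similar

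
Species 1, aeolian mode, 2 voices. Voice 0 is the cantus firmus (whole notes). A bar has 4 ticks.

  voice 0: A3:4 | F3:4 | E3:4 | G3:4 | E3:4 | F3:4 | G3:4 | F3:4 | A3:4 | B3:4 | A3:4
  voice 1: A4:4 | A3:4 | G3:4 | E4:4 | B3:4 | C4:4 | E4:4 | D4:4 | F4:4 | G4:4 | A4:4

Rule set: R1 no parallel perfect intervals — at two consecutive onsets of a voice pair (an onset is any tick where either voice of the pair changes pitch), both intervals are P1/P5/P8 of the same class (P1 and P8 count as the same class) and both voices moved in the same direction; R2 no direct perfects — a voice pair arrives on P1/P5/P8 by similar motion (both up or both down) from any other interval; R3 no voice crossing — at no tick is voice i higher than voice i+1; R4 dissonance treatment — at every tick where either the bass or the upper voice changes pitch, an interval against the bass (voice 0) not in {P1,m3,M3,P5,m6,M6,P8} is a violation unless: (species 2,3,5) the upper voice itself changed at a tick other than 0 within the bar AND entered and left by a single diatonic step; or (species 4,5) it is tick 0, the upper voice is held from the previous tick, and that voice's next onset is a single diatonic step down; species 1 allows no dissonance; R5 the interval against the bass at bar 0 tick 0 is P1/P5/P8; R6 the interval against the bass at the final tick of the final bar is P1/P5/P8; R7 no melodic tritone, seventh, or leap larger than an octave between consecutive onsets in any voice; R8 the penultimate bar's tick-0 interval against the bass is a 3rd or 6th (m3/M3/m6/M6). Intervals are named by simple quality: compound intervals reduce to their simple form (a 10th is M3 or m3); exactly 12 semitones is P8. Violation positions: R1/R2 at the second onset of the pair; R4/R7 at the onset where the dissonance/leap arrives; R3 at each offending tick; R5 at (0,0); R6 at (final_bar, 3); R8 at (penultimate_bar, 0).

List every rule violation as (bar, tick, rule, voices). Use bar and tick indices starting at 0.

bar 0: v0=A3 v1=A4 downbeat P8
bar 1: v0=F3 v1=A3 downbeat M3
bar 2: v0=E3 v1=G3 downbeat m3
bar 3: v0=G3 v1=E4 downbeat M6
bar 4: v0=E3 v1=B3 downbeat P5
bar 5: v0=F3 v1=C4 downbeat P5
bar 6: v0=G3 v1=E4 downbeat M6
bar 7: v0=F3 v1=D4 downbeat M6
bar 8: v0=A3 v1=F4 downbeat m6
bar 9: v0=B3 v1=G4 downbeat m6
bar 10: v0=A3 v1=A4 downbeat P8
  -> R2 @ bar 4 tick 0 v(0, 1): G3/E4 M6 -> E3/B3 P5 similar
  -> R1 @ bar 5 tick 0 v(0, 1): E3/B3 P5 -> F3/C4 P5 similar

(4, 0, R2, (0, 1))
(5, 0, R1, (0, 1))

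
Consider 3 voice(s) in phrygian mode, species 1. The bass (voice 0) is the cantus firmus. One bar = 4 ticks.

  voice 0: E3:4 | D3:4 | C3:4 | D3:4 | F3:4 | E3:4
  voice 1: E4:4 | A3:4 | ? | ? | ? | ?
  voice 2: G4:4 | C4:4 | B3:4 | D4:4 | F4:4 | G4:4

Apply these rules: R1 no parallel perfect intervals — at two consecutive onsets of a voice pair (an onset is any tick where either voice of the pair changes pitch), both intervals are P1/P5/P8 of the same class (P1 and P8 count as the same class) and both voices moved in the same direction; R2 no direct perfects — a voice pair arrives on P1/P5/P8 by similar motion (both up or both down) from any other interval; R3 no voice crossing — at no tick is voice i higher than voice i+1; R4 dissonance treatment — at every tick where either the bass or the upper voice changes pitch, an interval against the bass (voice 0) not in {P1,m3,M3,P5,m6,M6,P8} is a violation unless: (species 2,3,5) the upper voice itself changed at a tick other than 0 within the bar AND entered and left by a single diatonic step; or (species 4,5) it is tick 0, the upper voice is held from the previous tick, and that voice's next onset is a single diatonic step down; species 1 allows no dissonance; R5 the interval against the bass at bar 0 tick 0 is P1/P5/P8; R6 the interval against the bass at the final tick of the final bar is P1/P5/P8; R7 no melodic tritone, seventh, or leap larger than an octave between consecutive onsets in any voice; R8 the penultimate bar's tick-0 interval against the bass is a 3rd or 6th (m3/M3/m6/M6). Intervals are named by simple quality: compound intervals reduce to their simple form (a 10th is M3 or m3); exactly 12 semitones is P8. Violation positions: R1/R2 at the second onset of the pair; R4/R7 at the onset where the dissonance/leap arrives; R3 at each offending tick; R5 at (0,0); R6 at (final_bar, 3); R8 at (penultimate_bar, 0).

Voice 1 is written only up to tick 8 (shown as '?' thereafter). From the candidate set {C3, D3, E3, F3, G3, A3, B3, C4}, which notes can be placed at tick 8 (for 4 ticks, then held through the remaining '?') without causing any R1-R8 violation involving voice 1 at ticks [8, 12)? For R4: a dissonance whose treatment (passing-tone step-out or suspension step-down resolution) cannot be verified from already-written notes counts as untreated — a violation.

{A3}

C3: violates R2
D3: violates R4
E3: violates R2
F3: violates R4
G3: violates R1
A3: legal
B3: violates R4
C4: violates R3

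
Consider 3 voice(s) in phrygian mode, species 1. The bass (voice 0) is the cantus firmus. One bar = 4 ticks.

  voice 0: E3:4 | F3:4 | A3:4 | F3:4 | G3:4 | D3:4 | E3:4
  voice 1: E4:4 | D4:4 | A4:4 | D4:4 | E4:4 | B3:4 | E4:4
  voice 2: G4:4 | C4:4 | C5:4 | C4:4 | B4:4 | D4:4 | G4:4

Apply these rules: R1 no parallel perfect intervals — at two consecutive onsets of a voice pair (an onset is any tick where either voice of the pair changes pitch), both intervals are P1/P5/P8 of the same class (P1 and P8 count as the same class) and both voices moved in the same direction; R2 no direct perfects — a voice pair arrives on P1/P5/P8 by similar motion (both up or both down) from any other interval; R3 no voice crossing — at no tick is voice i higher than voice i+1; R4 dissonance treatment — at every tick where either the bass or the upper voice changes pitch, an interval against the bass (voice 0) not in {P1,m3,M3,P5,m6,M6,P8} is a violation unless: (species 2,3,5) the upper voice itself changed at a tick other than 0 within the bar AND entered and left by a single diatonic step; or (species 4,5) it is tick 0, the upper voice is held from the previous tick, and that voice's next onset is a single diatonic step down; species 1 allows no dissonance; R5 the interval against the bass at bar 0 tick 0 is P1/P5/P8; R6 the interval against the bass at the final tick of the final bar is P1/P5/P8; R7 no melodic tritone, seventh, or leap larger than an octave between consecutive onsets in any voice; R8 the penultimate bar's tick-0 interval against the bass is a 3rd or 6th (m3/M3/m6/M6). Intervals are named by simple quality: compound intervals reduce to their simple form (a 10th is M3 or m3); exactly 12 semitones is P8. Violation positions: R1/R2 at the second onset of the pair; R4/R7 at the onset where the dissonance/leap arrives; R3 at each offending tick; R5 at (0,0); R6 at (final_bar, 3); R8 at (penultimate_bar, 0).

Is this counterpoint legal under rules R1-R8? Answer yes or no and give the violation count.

No (17 violations)

bar 0: v0=E3 v1=E4 v2=G4 (m3)
bar 1: v0=F3 v1=D4 v2=C4 (P5)
bar 2: v0=A3 v1=A4 v2=C5 (m3)
bar 3: v0=F3 v1=D4 v2=C4 (P5)
bar 4: v0=G3 v1=E4 v2=B4 (M3)
bar 5: v0=D3 v1=B3 v2=D4 (P8)
bar 6: v0=E3 v1=E4 v2=G4 (m3)
  R5 @ bar0.0: opens on m3
  R3 @ bar1.0: D4 above C4
  R3 @ bar1.1: D4 above C4
  R3 @ bar1.2: D4 above C4
  R3 @ bar1.3: D4 above C4
  R2 @ bar2.0: F3/D4 M6 -> A3/A4 P8 similar
  R2 @ bar3.0: A3/C5 m3 -> F3/C4 P5 similar
  R3 @ bar3.0: D4 above C4
  R3 @ bar3.1: D4 above C4
  R3 @ bar3.2: D4 above C4
  R3 @ bar3.3: D4 above C4
  R2 @ bar4.0: D4/C4 M2 -> E4/B4 P5 similar
  R7 @ bar4.0: C4->B4 leap 11st
  R2 @ bar5.0: G3/B4 M3 -> D3/D4 P8 similar
  R8 @ bar5.0: penult P8 not 3rd/6th
  R2 @ bar6.0: D3/B3 M6 -> E3/E4 P8 similar
  R6 @ bar6.3: closes on m3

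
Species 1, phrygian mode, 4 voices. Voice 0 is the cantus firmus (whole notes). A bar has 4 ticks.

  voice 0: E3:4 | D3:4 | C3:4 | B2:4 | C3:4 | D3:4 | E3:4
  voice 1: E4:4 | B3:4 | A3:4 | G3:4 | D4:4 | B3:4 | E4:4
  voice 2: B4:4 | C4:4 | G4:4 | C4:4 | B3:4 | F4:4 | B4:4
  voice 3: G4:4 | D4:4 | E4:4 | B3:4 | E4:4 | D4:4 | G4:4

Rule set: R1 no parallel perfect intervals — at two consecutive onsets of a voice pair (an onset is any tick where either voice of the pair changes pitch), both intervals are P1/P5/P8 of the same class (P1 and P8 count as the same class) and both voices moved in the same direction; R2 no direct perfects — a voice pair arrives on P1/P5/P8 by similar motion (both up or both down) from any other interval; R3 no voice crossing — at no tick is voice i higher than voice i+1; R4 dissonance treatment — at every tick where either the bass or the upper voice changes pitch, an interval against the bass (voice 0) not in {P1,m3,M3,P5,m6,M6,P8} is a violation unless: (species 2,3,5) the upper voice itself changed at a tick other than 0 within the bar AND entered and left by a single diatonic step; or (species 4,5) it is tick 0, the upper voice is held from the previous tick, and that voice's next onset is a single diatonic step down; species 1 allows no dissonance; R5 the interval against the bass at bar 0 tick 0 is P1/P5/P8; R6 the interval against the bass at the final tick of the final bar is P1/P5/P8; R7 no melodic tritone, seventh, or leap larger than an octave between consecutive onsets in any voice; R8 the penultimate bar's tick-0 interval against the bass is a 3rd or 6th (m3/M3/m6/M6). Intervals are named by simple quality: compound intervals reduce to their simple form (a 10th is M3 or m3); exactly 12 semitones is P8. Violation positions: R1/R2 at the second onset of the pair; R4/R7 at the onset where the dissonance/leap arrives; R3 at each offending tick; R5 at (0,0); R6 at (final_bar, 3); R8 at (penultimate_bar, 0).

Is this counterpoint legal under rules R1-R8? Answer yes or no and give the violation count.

No (39 violations)

bar 0: v0=E3 v1=E4 v2=B4 v3=G4 (m3)
bar 1: v0=D3 v1=B3 v2=C4 v3=D4 (P8)
bar 2: v0=C3 v1=A3 v2=G4 v3=E4 (M3)
bar 3: v0=B2 v1=G3 v2=C4 v3=B3 (P8)
bar 4: v0=C3 v1=D4 v2=B3 v3=E4 (M3)
bar 5: v0=D3 v1=B3 v2=F4 v3=D4 (P8)
bar 6: v0=E3 v1=E4 v2=B4 v3=G4 (m3)
  R3 @ bar0.0: B4 above G4
  R5 @ bar0.0: opens on m3
  R3 @ bar0.1: B4 above G4
  R3 @ bar0.2: B4 above G4
  R3 @ bar0.3: B4 above G4
  R2 @ bar1.0: E3/G4 m3 -> D3/D4 P8 similar
  R4 @ bar1.0: D3/C4 m7 untreated
  R7 @ bar1.0: B4->C4 leap 11st
  R3 @ bar2.0: G4 above E4
  R3 @ bar2.1: G4 above E4
  R3 @ bar2.2: G4 above E4
  R3 @ bar2.3: G4 above E4
  R2 @ bar3.0: C3/E4 M3 -> B2/B3 P8 similar
  R3 @ bar3.0: C4 above B3
  R4 @ bar3.0: B2/C4 m2 untreated
  R3 @ bar3.1: C4 above B3
  R3 @ bar3.2: C4 above B3
  R3 @ bar3.3: C4 above B3
  R3 @ bar4.0: D4 above B3
  R4 @ bar4.0: C3/D4 M2 untreated
  R4 @ bar4.0: C3/B3 M7 untreated
  R3 @ bar4.1: D4 above B3
  R3 @ bar4.2: D4 above B3
  R3 @ bar4.3: D4 above B3
  R3 @ bar5.0: F4 above D4
  R7 @ bar5.0: B3->F4 leap 6st
  R8 @ bar5.0: penult P8 not 3rd/6th
  R3 @ bar5.1: F4 above D4
  R3 @ bar5.2: F4 above D4
  R3 @ bar5.3: F4 above D4
  R2 @ bar6.0: D3/B3 M6 -> E3/E4 P8 similar
  R2 @ bar6.0: D3/F4 m3 -> E3/B4 P5 similar
  R2 @ bar6.0: B3/F4 TT -> E4/B4 P5 similar
  R3 @ bar6.0: B4 above G4
  R7 @ bar6.0: F4->B4 leap 6st
  R3 @ bar6.1: B4 above G4
  R3 @ bar6.2: B4 above G4
  R3 @ bar6.3: B4 above G4
  R6 @ bar6.3: closes on m3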